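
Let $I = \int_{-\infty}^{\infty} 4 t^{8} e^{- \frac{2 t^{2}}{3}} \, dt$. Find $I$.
$\frac{8505 \sqrt{6} \sqrt{\pi}}{128}$

Consider the simpler parametrised integral
$$J(a) = \int_{-\infty}^{\infty} 4 e^{- a t^{2}} \, dt = \frac{4 \sqrt{\pi}}{\sqrt{a}}.$$

Differentiating under the integral sign brings down a factor of $(-t^2)$:
$$\frac{dJ}{da} = \int_{-\infty}^{\infty} - 4 t^{2} e^{- a t^{2}} \, dt = - \frac{2 \sqrt{\pi}}{a^{\frac{3}{2}}}.$$

Repeating $4$ times in total — each differentiation brings down another $(-t^2)$ — gives
$$\frac{d^{4}J}{da^{4}} = \int_{-\infty}^{\infty} 4 t^{8} e^{- a t^{2}} \, dt = \frac{105 \sqrt{\pi}}{4 a^{\frac{9}{2}}},$$
and the integrand here is exactly the target integrand, so $I = \frac{105 \sqrt{\pi}}{4 a^{\frac{9}{2}}}$.

Setting $a = \frac{2}{3}$:
$$I = \frac{8505 \sqrt{6} \sqrt{\pi}}{128}.$$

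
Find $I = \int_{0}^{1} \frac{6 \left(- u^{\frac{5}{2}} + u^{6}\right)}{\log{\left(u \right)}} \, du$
$\log{\left(64 \right)}$

Consider the one-parameter family: let $I(a) = \int_{0}^{1} \frac{6 \left(u^{6} - u^{a}\right)}{\log{\left(u \right)}} \, du$.

Since $\dfrac{\partial}{\partial a}\,u^{a} = u^{a} \ln u$, the $\ln u$ in the denominator cancels and
$$\frac{dI}{da} = \int_{0}^{1} -6 u^{a} \, du = -6 \left[\frac{u^{a+1}}{a+1}\right]_0^1 = - \frac{6}{a + 1}.$$

Integrating with respect to $a$ gives $I(a) = \log{\left(\frac{117649}{\left(a + 1\right)^{6}} \right)} + C$.

At $a = 6$ the integrand is identically $0$, so $I(6) = 0$. The closed form gives $0$, hence $C = 0$.

Setting $a = \frac{5}{2}$:
$$I = \log{\left(64 \right)}.$$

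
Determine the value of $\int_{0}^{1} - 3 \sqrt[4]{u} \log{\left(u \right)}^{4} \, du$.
$- \frac{73728}{3125}$

Start from the elementary integral
$$J(a) = \int_{0}^{1} - 3 u^{a} \, du = - \frac{3}{a + 1}.$$

Differentiating under the integral sign brings down a factor of $\ln u$:
$$\frac{dJ}{da} = \int_{0}^{1} - 3 u^{a} \log{\left(u \right)} \, du = \frac{3}{\left(a + 1\right)^{2}}.$$

Repeating $4$ times in total — each differentiation brings down another $\ln u$ — gives
$$\frac{d^{4}J}{da^{4}} = \int_{0}^{1} - 3 u^{a} \log{\left(u \right)}^{4} \, du = - \frac{72}{\left(a + 1\right)^{5}},$$
and the integrand here is exactly the target integrand, so $I = - \frac{72}{\left(a + 1\right)^{5}}$.

Setting $a = \frac{1}{4}$:
$$I = - \frac{73728}{3125}.$$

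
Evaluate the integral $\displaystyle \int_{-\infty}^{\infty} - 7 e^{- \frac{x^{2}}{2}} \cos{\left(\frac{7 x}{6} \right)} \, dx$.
$- \frac{7 \sqrt{2} \sqrt{\pi}}{e^{\frac{49}{72}}}$

Treat the cosine frequency as a parameter and define $I(b) = \int_{-\infty}^{\infty} - 7 e^{- \frac{x^{2}}{2}} \cos{\left(b x \right)} \, dx$.

Differentiating under the integral sign,
$$I'(b) = \int_{-\infty}^{\infty} 7 x e^{- \frac{x^{2}}{2}} \sin{\left(b x \right)} \, dx.$$

Integrate $\int_{-\infty}^{\infty} x \sin(b x)\, e^{- \frac{x^{2}}{2}}\, dx$ by parts with $u = \sin(b x)$ and $dv = x\, e^{- \frac{x^{2}}{2}}\, dx$, giving $v = - e^{- \frac{x^{2}}{2}}$. The boundary term vanishes and
$$\int_{-\infty}^{\infty} x \sin(b x)\, e^{- \frac{x^{2}}{2}}\, dx = b \int_{-\infty}^{\infty} \cos(b x)\, e^{- \frac{x^{2}}{2}}\, dx,$$
so $I'(b) = - b\, I(b)$.

This is a separable first-order ODE; solving with the initial condition $I(0) = \int_{-\infty}^{\infty} - 7 e^{- \frac{x^{2}}{2}}\,dx = - 7 \sqrt{2} \sqrt{\pi}$ gives
$$I(b) = - 7 \sqrt{2} \sqrt{\pi} e^{- \frac{b^{2}}{2}}.$$

Setting $b = \frac{7}{6}$:
$$I = - \frac{7 \sqrt{2} \sqrt{\pi}}{e^{\frac{49}{72}}}.$$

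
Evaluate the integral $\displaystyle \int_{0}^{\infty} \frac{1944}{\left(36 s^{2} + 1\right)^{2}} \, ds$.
$81 \pi$

Recall the elementary integral
$$J(a) = \int_{0}^{\infty} \frac{3}{2 \left(a^{2} + s^{2}\right)} \, ds = \frac{3 \pi}{4 a}.$$

Differentiating under the integral sign with respect to $a$,
$$\frac{dJ}{da} = \int_{0}^{\infty} - \frac{3 a}{\left(a^{2} + s^{2}\right)^{2}} \, ds = - \frac{3 \pi}{4 a^{2}},$$
so $\int_{0}^{\infty} \frac{3}{2 \left(a^{2} + s^{2}\right)^{2}} \, ds = \frac{3 \pi}{8 a^{3}}$.

Setting $a = \frac{1}{6}$:
$$I = 81 \pi.$$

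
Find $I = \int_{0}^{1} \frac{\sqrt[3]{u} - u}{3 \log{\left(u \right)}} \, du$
$- \frac{\log{\left(6 \right)}}{3} + \frac{2 \log{\left(2 \right)}}{3}$

Replace the exponent $1$ by a parameter $a$: let $I(a) = \int_{0}^{1} \frac{\sqrt[3]{u} - u^{a}}{3 \log{\left(u \right)}} \, du$.

Since $\dfrac{\partial}{\partial a}\,u^{a} = u^{a} \ln u$, the $\ln u$ in the denominator cancels and
$$\frac{dI}{da} = \int_{0}^{1} - \frac{1}{3} u^{a} \, du = - \frac{1}{3} \left[\frac{u^{a+1}}{a+1}\right]_0^1 = - \frac{1}{3 a + 3}.$$

Integrating with respect to $a$ gives $I(a) = - \frac{\log{\left(a + 1 \right)}}{3} - \frac{\log{\left(6 \right)}}{3} + \log{\left(2 \right)} + C$.

At $a = \frac{1}{3}$ the integrand is identically $0$, so $I(\frac{1}{3}) = 0$. The closed form gives $0$, hence $C = 0$.

Setting $a = 1$:
$$I = - \frac{\log{\left(6 \right)}}{3} + \frac{2 \log{\left(2 \right)}}{3}.$$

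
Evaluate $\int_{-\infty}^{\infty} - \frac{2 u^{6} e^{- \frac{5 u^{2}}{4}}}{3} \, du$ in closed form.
$- \frac{32 \sqrt{5} \sqrt{\pi}}{125}$

Start from the elementary integral
$$J(a) = \int_{-\infty}^{\infty} - \frac{2 e^{- a u^{2}}}{3} \, du = - \frac{2 \sqrt{\pi}}{3 \sqrt{a}}.$$

Differentiating under the integral sign brings down a factor of $(-u^2)$:
$$\frac{dJ}{da} = \int_{-\infty}^{\infty} \frac{2 u^{2} e^{- a u^{2}}}{3} \, du = \frac{\sqrt{\pi}}{3 a^{\frac{3}{2}}}.$$

Repeating $3$ times in total — each differentiation brings down another $(-u^2)$ — gives
$$\frac{d^{3}J}{da^{3}} = \int_{-\infty}^{\infty} \frac{2 u^{6} e^{- a u^{2}}}{3} \, du = \frac{5 \sqrt{\pi}}{4 a^{\frac{7}{2}}},$$
and the integrand here is $(-1)^{3}$ times the target integrand, so $I = (-1)^{3}\,\frac{d^{3}J}{da^{3}} = - \frac{5 \sqrt{\pi}}{4 a^{\frac{7}{2}}}$.

Setting $a = \frac{5}{4}$:
$$I = - \frac{32 \sqrt{5} \sqrt{\pi}}{125}.$$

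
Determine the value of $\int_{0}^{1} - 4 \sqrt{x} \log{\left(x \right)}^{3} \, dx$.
$\frac{128}{27}$

Consider the simpler parametrised integral
$$J(a) = \int_{0}^{1} - 4 x^{a} \, dx = - \frac{4}{a + 1}.$$

Differentiating under the integral sign brings down a factor of $\ln x$:
$$\frac{dJ}{da} = \int_{0}^{1} - 4 x^{a} \log{\left(x \right)} \, dx = \frac{4}{\left(a + 1\right)^{2}}.$$

Repeating $3$ times in total — each differentiation brings down another $\ln x$ — gives
$$\frac{d^{3}J}{da^{3}} = \int_{0}^{1} - 4 x^{a} \log{\left(x \right)}^{3} \, dx = \frac{24}{\left(a + 1\right)^{4}},$$
and the integrand here is exactly the target integrand, so $I = \frac{24}{\left(a + 1\right)^{4}}$.

Setting $a = \frac{1}{2}$:
$$I = \frac{128}{27}.$$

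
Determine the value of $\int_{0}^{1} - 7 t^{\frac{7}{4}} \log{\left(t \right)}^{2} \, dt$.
$- \frac{896}{1331}$

Consider the simpler parametrised integral
$$J(a) = \int_{0}^{1} - 7 t^{a} \, dt = - \frac{7}{a + 1}.$$

Differentiating under the integral sign brings down a factor of $\ln t$:
$$\frac{dJ}{da} = \int_{0}^{1} - 7 t^{a} \log{\left(t \right)} \, dt = \frac{7}{\left(a + 1\right)^{2}}.$$

Repeating twice in total — each differentiation brings down another $\ln t$ — gives
$$\frac{d^{2}J}{da^{2}} = \int_{0}^{1} - 7 t^{a} \log{\left(t \right)}^{2} \, dt = - \frac{14}{\left(a + 1\right)^{3}},$$
and the integrand here is exactly the target integrand, so $I = - \frac{14}{\left(a + 1\right)^{3}}$.

Setting $a = \frac{7}{4}$:
$$I = - \frac{896}{1331}.$$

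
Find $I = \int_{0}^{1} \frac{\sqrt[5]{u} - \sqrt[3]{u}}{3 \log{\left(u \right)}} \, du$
$\log{\left(\frac{30^{\frac{2}{3}}}{10} \right)}$

Replace the exponent $\frac{1}{5}$ by a parameter $a$: let $I(a) = \int_{0}^{1} \frac{- \sqrt[3]{u} + u^{a}}{3 \log{\left(u \right)}} \, du$.

Since $\dfrac{\partial}{\partial a}\,u^{a} = u^{a} \ln u$, the $\ln u$ in the denominator cancels and
$$\frac{dI}{da} = \int_{0}^{1} \frac{1}{3} u^{a} \, du = \frac{1}{3} \left[\frac{u^{a+1}}{a+1}\right]_0^1 = \frac{1}{3 \left(a + 1\right)}.$$

Integrating with respect to $a$ gives $I(a) = \log{\left(\frac{\sqrt[3]{6} \sqrt[3]{a + 1}}{2} \right)} + C$.

At $a = \frac{1}{3}$ the integrand is identically $0$, so $I(\frac{1}{3}) = 0$. The closed form gives $0$, hence $C = 0$.

Setting $a = \frac{1}{5}$:
$$I = \log{\left(\frac{30^{\frac{2}{3}}}{10} \right)}.$$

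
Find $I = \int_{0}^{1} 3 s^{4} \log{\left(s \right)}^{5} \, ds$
$- \frac{72}{3125}$

Start from the elementary integral
$$J(a) = \int_{0}^{1} 3 s^{a} \, ds = \frac{3}{a + 1}.$$

Differentiating under the integral sign brings down a factor of $\ln s$:
$$\frac{dJ}{da} = \int_{0}^{1} 3 s^{a} \log{\left(s \right)} \, ds = - \frac{3}{\left(a + 1\right)^{2}}.$$

Repeating $5$ times in total — each differentiation brings down another $\ln s$ — gives
$$\frac{d^{5}J}{da^{5}} = \int_{0}^{1} 3 s^{a} \log{\left(s \right)}^{5} \, ds = - \frac{360}{\left(a + 1\right)^{6}},$$
and the integrand here is exactly the target integrand, so $I = - \frac{360}{\left(a + 1\right)^{6}}$.

Setting $a = 4$:
$$I = - \frac{72}{3125}.$$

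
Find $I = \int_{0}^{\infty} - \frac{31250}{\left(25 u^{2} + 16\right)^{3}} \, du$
$- \frac{9375 \pi}{8192}$

Recall the elementary integral
$$J(a) = \int_{0}^{\infty} - \frac{2}{a^{2} + u^{2}} \, du = - \frac{\pi}{a}.$$

Differentiating under the integral sign with respect to $a$,
$$\frac{dJ}{da} = \int_{0}^{\infty} \frac{4 a}{\left(a^{2} + u^{2}\right)^{2}} \, du = \frac{\pi}{a^{2}},$$
so $\int_{0}^{\infty} - \frac{2}{\left(a^{2} + u^{2}\right)^{2}} \, du = - \frac{\pi}{2 a^{3}}$.

Repeating — each differentiation of $1/(u^2+a^2)^j$ produces $-2ja/(u^2+a^2)^{j+1}$ — and dividing through by $-2ja$ at each step yields, after $2$ differentiations in total,
$$\int_{0}^{\infty} - \frac{2}{\left(a^{2} + u^{2}\right)^{3}} \, du = - \frac{3 \pi}{8 a^{5}}.$$

Setting $a = \frac{4}{5}$:
$$I = - \frac{9375 \pi}{8192}.$$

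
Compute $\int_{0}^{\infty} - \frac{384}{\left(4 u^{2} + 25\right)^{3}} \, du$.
$- \frac{36 \pi}{3125}$

Recall the elementary integral
$$J(a) = \int_{0}^{\infty} - \frac{6}{a^{2} + u^{2}} \, du = - \frac{3 \pi}{a}.$$

Differentiating under the integral sign with respect to $a$,
$$\frac{dJ}{da} = \int_{0}^{\infty} \frac{12 a}{\left(a^{2} + u^{2}\right)^{2}} \, du = \frac{3 \pi}{a^{2}},$$
so $\int_{0}^{\infty} - \frac{6}{\left(a^{2} + u^{2}\right)^{2}} \, du = - \frac{3 \pi}{2 a^{3}}$.

Repeating — each differentiation of $1/(u^2+a^2)^j$ produces $-2ja/(u^2+a^2)^{j+1}$ — and dividing through by $-2ja$ at each step yields, after $2$ differentiations in total,
$$\int_{0}^{\infty} - \frac{6}{\left(a^{2} + u^{2}\right)^{3}} \, du = - \frac{9 \pi}{8 a^{5}}.$$

Setting $a = \frac{5}{2}$:
$$I = - \frac{36 \pi}{3125}.$$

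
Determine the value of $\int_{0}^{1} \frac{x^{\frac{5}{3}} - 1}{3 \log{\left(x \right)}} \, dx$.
$- \frac{\log{\left(3 \right)}}{3} + \log{\left(2 \right)}$

Consider the one-parameter family: let $I(a) = \int_{0}^{1} \frac{x^{a} - 1}{3 \log{\left(x \right)}} \, dx$.

Since $\dfrac{\partial}{\partial a}\,x^{a} = x^{a} \ln x$, the $\ln x$ in the denominator cancels and
$$\frac{dI}{da} = \int_{0}^{1} \frac{1}{3} x^{a} \, dx = \frac{1}{3} \left[\frac{x^{a+1}}{a+1}\right]_0^1 = \frac{1}{3 \left(a + 1\right)}.$$

Integrating with respect to $a$ gives $I(a) = \frac{\log{\left(a + 1 \right)}}{3} + C$.

At $a = 0$ the integrand is identically $0$, so $I(0) = 0$. The closed form gives $0$, hence $C = 0$.

Setting $a = \frac{5}{3}$:
$$I = - \frac{\log{\left(3 \right)}}{3} + \log{\left(2 \right)}.$$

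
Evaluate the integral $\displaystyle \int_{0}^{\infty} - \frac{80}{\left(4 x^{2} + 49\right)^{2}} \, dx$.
$- \frac{10 \pi}{343}$

Begin with the known result
$$J(a) = \int_{0}^{\infty} - \frac{5}{a^{2} + x^{2}} \, dx = - \frac{5 \pi}{2 a}.$$

Differentiating under the integral sign with respect to $a$,
$$\frac{dJ}{da} = \int_{0}^{\infty} \frac{10 a}{\left(a^{2} + x^{2}\right)^{2}} \, dx = \frac{5 \pi}{2 a^{2}},$$
so $\int_{0}^{\infty} - \frac{5}{\left(a^{2} + x^{2}\right)^{2}} \, dx = - \frac{5 \pi}{4 a^{3}}$.

Setting $a = \frac{7}{2}$:
$$I = - \frac{10 \pi}{343}.$$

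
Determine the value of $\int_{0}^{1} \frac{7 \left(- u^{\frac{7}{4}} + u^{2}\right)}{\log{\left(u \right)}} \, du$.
$\log{\left(\frac{35831808}{19487171} \right)}$

Introduce a parameter $a$ in the exponent: let $I(a) = \int_{0}^{1} \frac{7 \left(u^{2} - u^{a}\right)}{\log{\left(u \right)}} \, du$.

Since $\dfrac{\partial}{\partial a}\,u^{a} = u^{a} \ln u$, the $\ln u$ in the denominator cancels and
$$\frac{dI}{da} = \int_{0}^{1} -7 u^{a} \, du = -7 \left[\frac{u^{a+1}}{a+1}\right]_0^1 = - \frac{7}{a + 1}.$$

Integrating with respect to $a$ gives $I(a) = \log{\left(\frac{2187}{\left(a + 1\right)^{7}} \right)} + C$.

At $a = 2$ the integrand is identically $0$, so $I(2) = 0$. The closed form gives $0$, hence $C = 0$.

Setting $a = \frac{7}{4}$:
$$I = \log{\left(\frac{35831808}{19487171} \right)}.$$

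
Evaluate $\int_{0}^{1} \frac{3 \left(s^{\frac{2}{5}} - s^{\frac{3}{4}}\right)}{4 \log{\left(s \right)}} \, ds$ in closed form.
$- \frac{3 \log{\left(5 \right)}}{4} + \frac{3 \log{\left(2 \right)}}{2}$

Consider the one-parameter family: let $I(a) = \int_{0}^{1} \frac{3 \left(s^{\frac{2}{5}} - s^{a}\right)}{4 \log{\left(s \right)}} \, ds$.

Since $\dfrac{\partial}{\partial a}\,s^{a} = s^{a} \ln s$, the $\ln s$ in the denominator cancels and
$$\frac{dI}{da} = \int_{0}^{1} - \frac{3}{4} s^{a} \, ds = - \frac{3}{4} \left[\frac{s^{a+1}}{a+1}\right]_0^1 = - \frac{3}{4 a + 4}.$$

Integrating with respect to $a$ gives $I(a) = - \frac{3 \log{\left(a + 1 \right)}}{4} - \frac{3 \log{\left(5 \right)}}{4} + \frac{3 \log{\left(7 \right)}}{4} + C$.

At $a = \frac{2}{5}$ the integrand is identically $0$, so $I(\frac{2}{5}) = 0$. The closed form gives $0$, hence $C = 0$.

Setting $a = \frac{3}{4}$:
$$I = - \frac{3 \log{\left(5 \right)}}{4} + \frac{3 \log{\left(2 \right)}}{2}.$$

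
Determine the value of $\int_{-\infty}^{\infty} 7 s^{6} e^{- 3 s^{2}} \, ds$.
$\frac{35 \sqrt{3} \sqrt{\pi}}{216}$

Start from the elementary integral
$$J(a) = \int_{-\infty}^{\infty} 7 e^{- a s^{2}} \, ds = \frac{7 \sqrt{\pi}}{\sqrt{a}}.$$

Differentiating under the integral sign brings down a factor of $(-s^2)$:
$$\frac{dJ}{da} = \int_{-\infty}^{\infty} - 7 s^{2} e^{- a s^{2}} \, ds = - \frac{7 \sqrt{\pi}}{2 a^{\frac{3}{2}}}.$$

Repeating $3$ times in total — each differentiation brings down another $(-s^2)$ — gives
$$\frac{d^{3}J}{da^{3}} = \int_{-\infty}^{\infty} - 7 s^{6} e^{- a s^{2}} \, ds = - \frac{105 \sqrt{\pi}}{8 a^{\frac{7}{2}}},$$
and the integrand here is $(-1)^{3}$ times the target integrand, so $I = (-1)^{3}\,\frac{d^{3}J}{da^{3}} = \frac{105 \sqrt{\pi}}{8 a^{\frac{7}{2}}}$.

Setting $a = 3$:
$$I = \frac{35 \sqrt{3} \sqrt{\pi}}{216}.$$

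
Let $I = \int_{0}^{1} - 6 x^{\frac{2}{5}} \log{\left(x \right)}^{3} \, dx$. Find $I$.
$\frac{22500}{2401}$

Start from the elementary integral
$$J(a) = \int_{0}^{1} - 6 x^{a} \, dx = - \frac{6}{a + 1}.$$

Differentiating under the integral sign brings down a factor of $\ln x$:
$$\frac{dJ}{da} = \int_{0}^{1} - 6 x^{a} \log{\left(x \right)} \, dx = \frac{6}{\left(a + 1\right)^{2}}.$$

Repeating $3$ times in total — each differentiation brings down another $\ln x$ — gives
$$\frac{d^{3}J}{da^{3}} = \int_{0}^{1} - 6 x^{a} \log{\left(x \right)}^{3} \, dx = \frac{36}{\left(a + 1\right)^{4}},$$
and the integrand here is exactly the target integrand, so $I = \frac{36}{\left(a + 1\right)^{4}}$.

Setting $a = \frac{2}{5}$:
$$I = \frac{22500}{2401}.$$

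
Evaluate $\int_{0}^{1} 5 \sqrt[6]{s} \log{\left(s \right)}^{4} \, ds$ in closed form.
$\frac{933120}{16807}$

Start from the elementary integral
$$J(a) = \int_{0}^{1} 5 s^{a} \, ds = \frac{5}{a + 1}.$$

Differentiating under the integral sign brings down a factor of $\ln s$:
$$\frac{dJ}{da} = \int_{0}^{1} 5 s^{a} \log{\left(s \right)} \, ds = - \frac{5}{\left(a + 1\right)^{2}}.$$

Repeating $4$ times in total — each differentiation brings down another $\ln s$ — gives
$$\frac{d^{4}J}{da^{4}} = \int_{0}^{1} 5 s^{a} \log{\left(s \right)}^{4} \, ds = \frac{120}{\left(a + 1\right)^{5}},$$
and the integrand here is exactly the target integrand, so $I = \frac{120}{\left(a + 1\right)^{5}}$.

Setting $a = \frac{1}{6}$:
$$I = \frac{933120}{16807}.$$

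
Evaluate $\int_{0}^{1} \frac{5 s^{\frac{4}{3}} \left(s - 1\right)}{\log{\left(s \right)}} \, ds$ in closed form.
$- \log{\left(\frac{16807}{100000} \right)}$

Introduce a parameter $a$ in the exponent: let $I(a) = \int_{0}^{1} \frac{5 \left(s^{\frac{7}{3}} - s^{a}\right)}{\log{\left(s \right)}} \, ds$.

Since $\dfrac{\partial}{\partial a}\,s^{a} = s^{a} \ln s$, the $\ln s$ in the denominator cancels and
$$\frac{dI}{da} = \int_{0}^{1} -5 s^{a} \, ds = -5 \left[\frac{s^{a+1}}{a+1}\right]_0^1 = - \frac{5}{a + 1}.$$

Integrating with respect to $a$ gives $I(a) = - \log{\left(\frac{243 \left(a + 1\right)^{5}}{100000} \right)} + C$.

At $a = \frac{7}{3}$ the integrand is identically $0$, so $I(\frac{7}{3}) = 0$. The closed form gives $0$, hence $C = 0$.

Setting $a = \frac{4}{3}$:
$$I = - \log{\left(\frac{16807}{100000} \right)}.$$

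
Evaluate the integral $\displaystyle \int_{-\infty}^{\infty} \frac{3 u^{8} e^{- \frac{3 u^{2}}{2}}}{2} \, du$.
$\frac{35 \sqrt{6} \sqrt{\pi}}{54}$

Start from the elementary integral
$$J(a) = \int_{-\infty}^{\infty} \frac{3 e^{- a u^{2}}}{2} \, du = \frac{3 \sqrt{\pi}}{2 \sqrt{a}}.$$

Differentiating under the integral sign brings down a factor of $(-u^2)$:
$$\frac{dJ}{da} = \int_{-\infty}^{\infty} - \frac{3 u^{2} e^{- a u^{2}}}{2} \, du = - \frac{3 \sqrt{\pi}}{4 a^{\frac{3}{2}}}.$$

Repeating $4$ times in total — each differentiation brings down another $(-u^2)$ — gives
$$\frac{d^{4}J}{da^{4}} = \int_{-\infty}^{\infty} \frac{3 u^{8} e^{- a u^{2}}}{2} \, du = \frac{315 \sqrt{\pi}}{32 a^{\frac{9}{2}}},$$
and the integrand here is exactly the target integrand, so $I = \frac{315 \sqrt{\pi}}{32 a^{\frac{9}{2}}}$.

Setting $a = \frac{3}{2}$:
$$I = \frac{35 \sqrt{6} \sqrt{\pi}}{54}.$$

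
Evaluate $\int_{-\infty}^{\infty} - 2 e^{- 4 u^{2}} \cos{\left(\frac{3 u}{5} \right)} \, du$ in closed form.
$- \frac{\sqrt{\pi}}{e^{\frac{9}{400}}}$

Define $I(b) = \int_{-\infty}^{\infty} - 2 e^{- 4 u^{2}} \cos{\left(b u \right)} \, du$.

Differentiating under the integral sign,
$$I'(b) = \int_{-\infty}^{\infty} 2 u e^{- 4 u^{2}} \sin{\left(b u \right)} \, du.$$

Integrate $\int_{-\infty}^{\infty} u \sin(b u)\, e^{- 4 u^{2}}\, du$ by parts with $w = \sin(b u)$ and $dv = u\, e^{- 4 u^{2}}\, du$, giving $v = - \frac{e^{- 4 u^{2}}}{8}$. The boundary term vanishes and
$$\int_{-\infty}^{\infty} u \sin(b u)\, e^{- 4 u^{2}}\, du = \frac{b}{8} \int_{-\infty}^{\infty} \cos(b u)\, e^{- 4 u^{2}}\, du,$$
so $I'(b) = - \frac{b}{8}\, I(b)$.

This is a separable first-order ODE; solving with the initial condition $I(0) = \int_{-\infty}^{\infty} - 2 e^{- 4 u^{2}}\,du = - \sqrt{\pi}$ gives
$$I(b) = - \sqrt{\pi} e^{- \frac{b^{2}}{16}}.$$

Setting $b = \frac{3}{5}$:
$$I = - \frac{\sqrt{\pi}}{e^{\frac{9}{400}}}.$$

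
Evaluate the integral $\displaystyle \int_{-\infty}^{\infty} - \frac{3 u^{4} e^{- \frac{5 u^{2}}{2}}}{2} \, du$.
$- \frac{9 \sqrt{10} \sqrt{\pi}}{250}$

Begin with the known integral
$$J(a) = \int_{-\infty}^{\infty} - \frac{3 e^{- a u^{2}}}{2} \, du = - \frac{3 \sqrt{\pi}}{2 \sqrt{a}}.$$

Differentiating under the integral sign brings down a factor of $(-u^2)$:
$$\frac{dJ}{da} = \int_{-\infty}^{\infty} \frac{3 u^{2} e^{- a u^{2}}}{2} \, du = \frac{3 \sqrt{\pi}}{4 a^{\frac{3}{2}}}.$$

Repeating twice in total — each differentiation brings down another $(-u^2)$ — gives
$$\frac{d^{2}J}{da^{2}} = \int_{-\infty}^{\infty} - \frac{3 u^{4} e^{- a u^{2}}}{2} \, du = - \frac{9 \sqrt{\pi}}{8 a^{\frac{5}{2}}},$$
and the integrand here is exactly the target integrand, so $I = - \frac{9 \sqrt{\pi}}{8 a^{\frac{5}{2}}}$.

Setting $a = \frac{5}{2}$:
$$I = - \frac{9 \sqrt{10} \sqrt{\pi}}{250}.$$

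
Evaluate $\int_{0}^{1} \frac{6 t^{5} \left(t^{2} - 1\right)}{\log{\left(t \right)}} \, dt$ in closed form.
$- \log{\left(\frac{729}{4096} \right)}$

Replace the exponent $5$ by a parameter $a$: let $I(a) = \int_{0}^{1} \frac{6 \left(t^{7} - t^{a}\right)}{\log{\left(t \right)}} \, dt$.

Since $\dfrac{\partial}{\partial a}\,t^{a} = t^{a} \ln t$, the $\ln t$ in the denominator cancels and
$$\frac{dI}{da} = \int_{0}^{1} -6 t^{a} \, dt = -6 \left[\frac{t^{a+1}}{a+1}\right]_0^1 = - \frac{6}{a + 1}.$$

Integrating with respect to $a$ gives $I(a) = - \log{\left(\frac{\left(a + 1\right)^{6}}{262144} \right)} + C$.

At $a = 7$ the integrand is identically $0$, so $I(7) = 0$. The closed form gives $0$, hence $C = 0$.

Setting $a = 5$:
$$I = - \log{\left(\frac{729}{4096} \right)}.$$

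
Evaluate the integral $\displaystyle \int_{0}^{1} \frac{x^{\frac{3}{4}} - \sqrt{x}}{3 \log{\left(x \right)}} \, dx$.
$- \frac{\log{\left(294 \right)}}{3} + \log{\left(7 \right)}$

Introduce a parameter $a$ in the exponent: let $I(a) = \int_{0}^{1} \frac{x^{\frac{3}{4}} - x^{a}}{3 \log{\left(x \right)}} \, dx$.

Since $\dfrac{\partial}{\partial a}\,x^{a} = x^{a} \ln x$, the $\ln x$ in the denominator cancels and
$$\frac{dI}{da} = \int_{0}^{1} - \frac{1}{3} x^{a} \, dx = - \frac{1}{3} \left[\frac{x^{a+1}}{a+1}\right]_0^1 = - \frac{1}{3 a + 3}.$$

Integrating with respect to $a$ gives $I(a) = - \log{\left(\frac{14^{\frac{2}{3}} \sqrt[3]{a + 1}}{7} \right)} + C$.

At $a = \frac{3}{4}$ the integrand is identically $0$, so $I(\frac{3}{4}) = 0$. The closed form gives $0$, hence $C = 0$.

Setting $a = \frac{1}{2}$:
$$I = - \frac{\log{\left(294 \right)}}{3} + \log{\left(7 \right)}.$$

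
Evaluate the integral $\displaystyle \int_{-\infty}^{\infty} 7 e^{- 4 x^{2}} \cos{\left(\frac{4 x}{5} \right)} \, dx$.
$\frac{7 \sqrt{\pi}}{2 e^{\frac{1}{25}}}$

Treat the cosine frequency as a parameter and define $I(b) = \int_{-\infty}^{\infty} 7 e^{- 4 x^{2}} \cos{\left(b x \right)} \, dx$.

Differentiating under the integral sign,
$$I'(b) = \int_{-\infty}^{\infty} - 7 x e^{- 4 x^{2}} \sin{\left(b x \right)} \, dx.$$

Integrate $\int_{-\infty}^{\infty} x \sin(b x)\, e^{- 4 x^{2}}\, dx$ by parts with $u = \sin(b x)$ and $dv = x\, e^{- 4 x^{2}}\, dx$, giving $v = - \frac{e^{- 4 x^{2}}}{8}$. The boundary term vanishes and
$$\int_{-\infty}^{\infty} x \sin(b x)\, e^{- 4 x^{2}}\, dx = \frac{b}{8} \int_{-\infty}^{\infty} \cos(b x)\, e^{- 4 x^{2}}\, dx,$$
so $I'(b) = - \frac{b}{8}\, I(b)$.

This is a separable first-order ODE; solving with the initial condition $I(0) = \int_{-\infty}^{\infty} 7 e^{- 4 x^{2}}\,dx = \frac{7 \sqrt{\pi}}{2}$ gives
$$I(b) = \frac{7 \sqrt{\pi} e^{- \frac{b^{2}}{16}}}{2}.$$

Setting $b = \frac{4}{5}$:
$$I = \frac{7 \sqrt{\pi}}{2 e^{\frac{1}{25}}}.$$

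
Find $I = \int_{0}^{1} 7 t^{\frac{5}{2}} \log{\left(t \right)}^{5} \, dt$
$- \frac{7680}{16807}$

Consider the simpler parametrised integral
$$J(a) = \int_{0}^{1} 7 t^{a} \, dt = \frac{7}{a + 1}.$$

Differentiating under the integral sign brings down a factor of $\ln t$:
$$\frac{dJ}{da} = \int_{0}^{1} 7 t^{a} \log{\left(t \right)} \, dt = - \frac{7}{\left(a + 1\right)^{2}}.$$

Repeating $5$ times in total — each differentiation brings down another $\ln t$ — gives
$$\frac{d^{5}J}{da^{5}} = \int_{0}^{1} 7 t^{a} \log{\left(t \right)}^{5} \, dt = - \frac{840}{\left(a + 1\right)^{6}},$$
and the integrand here is exactly the target integrand, so $I = - \frac{840}{\left(a + 1\right)^{6}}$.

Setting $a = \frac{5}{2}$:
$$I = - \frac{7680}{16807}.$$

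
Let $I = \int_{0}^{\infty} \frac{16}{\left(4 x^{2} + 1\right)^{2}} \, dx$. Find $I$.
$2 \pi$

Start from the standard arctangent integral
$$J(a) = \int_{0}^{\infty} \frac{1}{a^{2} + x^{2}} \, dx = \frac{\pi}{2 a}.$$

Differentiating under the integral sign with respect to $a$,
$$\frac{dJ}{da} = \int_{0}^{\infty} - \frac{2 a}{\left(a^{2} + x^{2}\right)^{2}} \, dx = - \frac{\pi}{2 a^{2}},$$
so $\int_{0}^{\infty} \frac{1}{\left(a^{2} + x^{2}\right)^{2}} \, dx = \frac{\pi}{4 a^{3}}$.

Setting $a = \frac{1}{2}$:
$$I = 2 \pi.$$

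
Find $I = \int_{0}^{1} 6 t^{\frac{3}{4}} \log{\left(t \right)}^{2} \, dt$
$\frac{768}{343}$

Consider the simpler parametrised integral
$$J(a) = \int_{0}^{1} 6 t^{a} \, dt = \frac{6}{a + 1}.$$

Differentiating under the integral sign brings down a factor of $\ln t$:
$$\frac{dJ}{da} = \int_{0}^{1} 6 t^{a} \log{\left(t \right)} \, dt = - \frac{6}{\left(a + 1\right)^{2}}.$$

Repeating twice in total — each differentiation brings down another $\ln t$ — gives
$$\frac{d^{2}J}{da^{2}} = \int_{0}^{1} 6 t^{a} \log{\left(t \right)}^{2} \, dt = \frac{12}{\left(a + 1\right)^{3}},$$
and the integrand here is exactly the target integrand, so $I = \frac{12}{\left(a + 1\right)^{3}}$.

Setting $a = \frac{3}{4}$:
$$I = \frac{768}{343}.$$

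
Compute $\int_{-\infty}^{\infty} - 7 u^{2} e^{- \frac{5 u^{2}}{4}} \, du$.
$- \frac{28 \sqrt{5} \sqrt{\pi}}{25}$

Consider the simpler parametrised integral
$$J(a) = \int_{-\infty}^{\infty} - 7 e^{- a u^{2}} \, du = - \frac{7 \sqrt{\pi}}{\sqrt{a}}.$$

Differentiating under the integral sign brings down a factor of $(-u^2)$:
$$\frac{dJ}{da} = \int_{-\infty}^{\infty} 7 u^{2} e^{- a u^{2}} \, du = \frac{7 \sqrt{\pi}}{2 a^{\frac{3}{2}}}.$$

The integral on the left is $-I$, so $I = - \frac{7 \sqrt{\pi}}{2 a^{\frac{3}{2}}}$.

Setting $a = \frac{5}{4}$:
$$I = - \frac{28 \sqrt{5} \sqrt{\pi}}{25}.$$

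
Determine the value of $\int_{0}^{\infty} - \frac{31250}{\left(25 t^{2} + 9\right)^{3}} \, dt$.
$- \frac{3125 \pi}{648}$

Start from the standard arctangent integral
$$J(a) = \int_{0}^{\infty} - \frac{2}{a^{2} + t^{2}} \, dt = - \frac{\pi}{a}.$$

Differentiating under the integral sign with respect to $a$,
$$\frac{dJ}{da} = \int_{0}^{\infty} \frac{4 a}{\left(a^{2} + t^{2}\right)^{2}} \, dt = \frac{\pi}{a^{2}},$$
so $\int_{0}^{\infty} - \frac{2}{\left(a^{2} + t^{2}\right)^{2}} \, dt = - \frac{\pi}{2 a^{3}}$.

Repeating — each differentiation of $1/(t^2+a^2)^j$ produces $-2ja/(t^2+a^2)^{j+1}$ — and dividing through by $-2ja$ at each step yields, after $2$ differentiations in total,
$$\int_{0}^{\infty} - \frac{2}{\left(a^{2} + t^{2}\right)^{3}} \, dt = - \frac{3 \pi}{8 a^{5}}.$$

Setting $a = \frac{3}{5}$:
$$I = - \frac{3125 \pi}{648}.$$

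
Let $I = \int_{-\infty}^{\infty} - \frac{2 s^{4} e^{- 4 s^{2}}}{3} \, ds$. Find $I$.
$- \frac{\sqrt{\pi}}{64}$

Begin with the known integral
$$J(a) = \int_{-\infty}^{\infty} - \frac{2 e^{- a s^{2}}}{3} \, ds = - \frac{2 \sqrt{\pi}}{3 \sqrt{a}}.$$

Differentiating under the integral sign brings down a factor of $(-s^2)$:
$$\frac{dJ}{da} = \int_{-\infty}^{\infty} \frac{2 s^{2} e^{- a s^{2}}}{3} \, ds = \frac{\sqrt{\pi}}{3 a^{\frac{3}{2}}}.$$

Repeating twice in total — each differentiation brings down another $(-s^2)$ — gives
$$\frac{d^{2}J}{da^{2}} = \int_{-\infty}^{\infty} - \frac{2 s^{4} e^{- a s^{2}}}{3} \, ds = - \frac{\sqrt{\pi}}{2 a^{\frac{5}{2}}},$$
and the integrand here is exactly the target integrand, so $I = - \frac{\sqrt{\pi}}{2 a^{\frac{5}{2}}}$.

Setting $a = 4$:
$$I = - \frac{\sqrt{\pi}}{64}.$$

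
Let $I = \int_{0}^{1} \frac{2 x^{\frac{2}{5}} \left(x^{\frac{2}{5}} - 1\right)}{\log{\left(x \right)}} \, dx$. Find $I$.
$\log{\left(\frac{81}{49} \right)}$

Introduce a parameter $a$ in the exponent: let $I(a) = \int_{0}^{1} \frac{2 \left(- x^{\frac{2}{5}} + x^{a}\right)}{\log{\left(x \right)}} \, dx$.

Since $\dfrac{\partial}{\partial a}\,x^{a} = x^{a} \ln x$, the $\ln x$ in the denominator cancels and
$$\frac{dI}{da} = \int_{0}^{1} 2 x^{a} \, dx = 2 \left[\frac{x^{a+1}}{a+1}\right]_0^1 = \frac{2}{a + 1}.$$

Integrating with respect to $a$ gives $I(a) = \log{\left(\frac{25 \left(a + 1\right)^{2}}{49} \right)} + C$.

At $a = \frac{2}{5}$ the integrand is identically $0$, so $I(\frac{2}{5}) = 0$. The closed form gives $0$, hence $C = 0$.

Setting $a = \frac{4}{5}$:
$$I = \log{\left(\frac{81}{49} \right)}.$$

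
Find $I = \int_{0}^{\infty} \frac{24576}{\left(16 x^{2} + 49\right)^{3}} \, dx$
$\frac{1152 \pi}{16807}$

Start from the standard arctangent integral
$$J(a) = \int_{0}^{\infty} \frac{6}{a^{2} + x^{2}} \, dx = \frac{3 \pi}{a}.$$

Differentiating under the integral sign with respect to $a$,
$$\frac{dJ}{da} = \int_{0}^{\infty} - \frac{12 a}{\left(a^{2} + x^{2}\right)^{2}} \, dx = - \frac{3 \pi}{a^{2}},$$
so $\int_{0}^{\infty} \frac{6}{\left(a^{2} + x^{2}\right)^{2}} \, dx = \frac{3 \pi}{2 a^{3}}$.

Repeating — each differentiation of $1/(x^2+a^2)^j$ produces $-2ja/(x^2+a^2)^{j+1}$ — and dividing through by $-2ja$ at each step yields, after $2$ differentiations in total,
$$\int_{0}^{\infty} \frac{6}{\left(a^{2} + x^{2}\right)^{3}} \, dx = \frac{9 \pi}{8 a^{5}}.$$

Setting $a = \frac{7}{4}$:
$$I = \frac{1152 \pi}{16807}.$$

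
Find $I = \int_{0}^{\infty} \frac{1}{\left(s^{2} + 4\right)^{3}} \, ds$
$\frac{3 \pi}{512}$

Begin with the known result
$$J(a) = \int_{0}^{\infty} \frac{1}{a^{2} + s^{2}} \, ds = \frac{\pi}{2 a}.$$

Differentiating under the integral sign with respect to $a$,
$$\frac{dJ}{da} = \int_{0}^{\infty} - \frac{2 a}{\left(a^{2} + s^{2}\right)^{2}} \, ds = - \frac{\pi}{2 a^{2}},$$
so $\int_{0}^{\infty} \frac{1}{\left(a^{2} + s^{2}\right)^{2}} \, ds = \frac{\pi}{4 a^{3}}$.

Repeating — each differentiation of $1/(s^2+a^2)^j$ produces $-2ja/(s^2+a^2)^{j+1}$ — and dividing through by $-2ja$ at each step yields, after $2$ differentiations in total,
$$\int_{0}^{\infty} \frac{1}{\left(a^{2} + s^{2}\right)^{3}} \, ds = \frac{3 \pi}{16 a^{5}}.$$

Setting $a = 2$:
$$I = \frac{3 \pi}{512}.$$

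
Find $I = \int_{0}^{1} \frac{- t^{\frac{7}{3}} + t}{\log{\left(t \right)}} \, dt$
$\log{\left(\frac{3}{5} \right)}$

Replace the exponent $1$ by a parameter $a$: let $I(a) = \int_{0}^{1} \frac{- t^{\frac{7}{3}} + t^{a}}{\log{\left(t \right)}} \, dt$.

Since $\dfrac{\partial}{\partial a}\,t^{a} = t^{a} \ln t$, the $\ln t$ in the denominator cancels and
$$\frac{dI}{da} = \int_{0}^{1} t^{a} \, dt = \left[\frac{t^{a+1}}{a+1}\right]_0^1 = \frac{1}{a + 1}.$$

Integrating with respect to $a$ gives $I(a) = \log{\left(\frac{3 a}{10} + \frac{3}{10} \right)} + C$.

At $a = \frac{7}{3}$ the integrand is identically $0$, so $I(\frac{7}{3}) = 0$. The closed form gives $0$, hence $C = 0$.

Setting $a = 1$:
$$I = \log{\left(\frac{3}{5} \right)}.$$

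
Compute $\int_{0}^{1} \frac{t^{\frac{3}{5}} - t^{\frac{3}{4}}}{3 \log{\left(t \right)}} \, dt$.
$\log{\left(\frac{2 \cdot 70^{\frac{2}{3}}}{35} \right)}$

Replace the exponent $\frac{3}{4}$ by a parameter $a$: let $I(a) = \int_{0}^{1} \frac{t^{\frac{3}{5}} - t^{a}}{3 \log{\left(t \right)}} \, dt$.

Since $\dfrac{\partial}{\partial a}\,t^{a} = t^{a} \ln t$, the $\ln t$ in the denominator cancels and
$$\frac{dI}{da} = \int_{0}^{1} - \frac{1}{3} t^{a} \, dt = - \frac{1}{3} \left[\frac{t^{a+1}}{a+1}\right]_0^1 = - \frac{1}{3 a + 3}.$$

Integrating with respect to $a$ gives $I(a) = - \frac{\log{\left(a + 1 \right)}}{3} - \frac{\log{\left(5 \right)}}{3} + \log{\left(2 \right)} + C$.

At $a = \frac{3}{5}$ the integrand is identically $0$, so $I(\frac{3}{5}) = 0$. The closed form gives $0$, hence $C = 0$.

Setting $a = \frac{3}{4}$:
$$I = \log{\left(\frac{2 \cdot 70^{\frac{2}{3}}}{35} \right)}.$$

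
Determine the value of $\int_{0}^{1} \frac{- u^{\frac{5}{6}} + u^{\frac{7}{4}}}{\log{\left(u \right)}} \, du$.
$\log{\left(\frac{3}{2} \right)}$

Introduce a parameter $a$ in the exponent: let $I(a) = \int_{0}^{1} \frac{- u^{\frac{5}{6}} + u^{a}}{\log{\left(u \right)}} \, du$.

Since $\dfrac{\partial}{\partial a}\,u^{a} = u^{a} \ln u$, the $\ln u$ in the denominator cancels and
$$\frac{dI}{da} = \int_{0}^{1} u^{a} \, du = \left[\frac{u^{a+1}}{a+1}\right]_0^1 = \frac{1}{a + 1}.$$

Integrating with respect to $a$ gives $I(a) = \log{\left(\frac{6 a}{11} + \frac{6}{11} \right)} + C$.

At $a = \frac{5}{6}$ the integrand is identically $0$, so $I(\frac{5}{6}) = 0$. The closed form gives $0$, hence $C = 0$.

Setting $a = \frac{7}{4}$:
$$I = \log{\left(\frac{3}{2} \right)}.$$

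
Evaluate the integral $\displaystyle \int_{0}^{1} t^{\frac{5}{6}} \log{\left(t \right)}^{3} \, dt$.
$- \frac{7776}{14641}$

Start from the elementary integral
$$J(a) = \int_{0}^{1} t^{a} \, dt = \frac{1}{a + 1}.$$

Differentiating under the integral sign brings down a factor of $\ln t$:
$$\frac{dJ}{da} = \int_{0}^{1} t^{a} \log{\left(t \right)} \, dt = - \frac{1}{\left(a + 1\right)^{2}}.$$

Repeating $3$ times in total — each differentiation brings down another $\ln t$ — gives
$$\frac{d^{3}J}{da^{3}} = \int_{0}^{1} t^{a} \log{\left(t \right)}^{3} \, dt = - \frac{6}{\left(a + 1\right)^{4}},$$
and the integrand here is exactly the target integrand, so $I = - \frac{6}{\left(a + 1\right)^{4}}$.

Setting $a = \frac{5}{6}$:
$$I = - \frac{7776}{14641}.$$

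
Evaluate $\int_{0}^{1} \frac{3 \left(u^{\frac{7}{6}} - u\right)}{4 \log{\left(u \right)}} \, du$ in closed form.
$\log{\left(\frac{13^{\frac{3}{4}} \sqrt{2} \sqrt[4]{3}}{12} \right)}$

Introduce a parameter $a$ in the exponent: let $I(a) = \int_{0}^{1} \frac{3 \left(- u + u^{a}\right)}{4 \log{\left(u \right)}} \, du$.

Since $\dfrac{\partial}{\partial a}\,u^{a} = u^{a} \ln u$, the $\ln u$ in the denominator cancels and
$$\frac{dI}{da} = \int_{0}^{1} \frac{3}{4} u^{a} \, du = \frac{3}{4} \left[\frac{u^{a+1}}{a+1}\right]_0^1 = \frac{3}{4 \left(a + 1\right)}.$$

Integrating with respect to $a$ gives $I(a) = \frac{3 \log{\left(a + 1 \right)}}{4} - \frac{3 \log{\left(2 \right)}}{4} + C$.

At $a = 1$ the integrand is identically $0$, so $I(1) = 0$. The closed form gives $0$, hence $C = 0$.

Setting $a = \frac{7}{6}$:
$$I = \log{\left(\frac{13^{\frac{3}{4}} \sqrt{2} \sqrt[4]{3}}{12} \right)}.$$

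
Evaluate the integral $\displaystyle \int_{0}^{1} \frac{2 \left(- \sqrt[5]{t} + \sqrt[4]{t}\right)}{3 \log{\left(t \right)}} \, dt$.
$\log{\left(\frac{5 \sqrt[3]{15}}{12} \right)}$

Consider the one-parameter family: let $I(a) = \int_{0}^{1} \frac{2 \left(- \sqrt[5]{t} + t^{a}\right)}{3 \log{\left(t \right)}} \, dt$.

Since $\dfrac{\partial}{\partial a}\,t^{a} = t^{a} \ln t$, the $\ln t$ in the denominator cancels and
$$\frac{dI}{da} = \int_{0}^{1} \frac{2}{3} t^{a} \, dt = \frac{2}{3} \left[\frac{t^{a+1}}{a+1}\right]_0^1 = \frac{2}{3 \left(a + 1\right)}.$$

Integrating with respect to $a$ gives $I(a) = \log{\left(\frac{5^{\frac{2}{3}} \sqrt[3]{6} \left(a + 1\right)^{\frac{2}{3}}}{6} \right)} + C$.

At $a = \frac{1}{5}$ the integrand is identically $0$, so $I(\frac{1}{5}) = 0$. The closed form gives $0$, hence $C = 0$.

Setting $a = \frac{1}{4}$:
$$I = \log{\left(\frac{5 \sqrt[3]{15}}{12} \right)}.$$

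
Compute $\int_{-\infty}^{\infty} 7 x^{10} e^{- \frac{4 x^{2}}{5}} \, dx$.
$\frac{20671875 \sqrt{5} \sqrt{\pi}}{65536}$

Consider the simpler parametrised integral
$$J(a) = \int_{-\infty}^{\infty} 7 e^{- a x^{2}} \, dx = \frac{7 \sqrt{\pi}}{\sqrt{a}}.$$

Differentiating under the integral sign brings down a factor of $(-x^2)$:
$$\frac{dJ}{da} = \int_{-\infty}^{\infty} - 7 x^{2} e^{- a x^{2}} \, dx = - \frac{7 \sqrt{\pi}}{2 a^{\frac{3}{2}}}.$$

Repeating $5$ times in total — each differentiation brings down another $(-x^2)$ — gives
$$\frac{d^{5}J}{da^{5}} = \int_{-\infty}^{\infty} - 7 x^{10} e^{- a x^{2}} \, dx = - \frac{6615 \sqrt{\pi}}{32 a^{\frac{11}{2}}},$$
and the integrand here is $(-1)^{5}$ times the target integrand, so $I = (-1)^{5}\,\frac{d^{5}J}{da^{5}} = \frac{6615 \sqrt{\pi}}{32 a^{\frac{11}{2}}}$.

Setting $a = \frac{4}{5}$:
$$I = \frac{20671875 \sqrt{5} \sqrt{\pi}}{65536}.$$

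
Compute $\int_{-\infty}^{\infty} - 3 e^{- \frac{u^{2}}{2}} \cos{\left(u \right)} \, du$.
$- \frac{3 \sqrt{2} \sqrt{\pi}}{e^{\frac{1}{2}}}$

Treat the cosine frequency as a parameter and define $I(b) = \int_{-\infty}^{\infty} - 3 e^{- \frac{u^{2}}{2}} \cos{\left(b u \right)} \, du$.

Differentiating under the integral sign,
$$I'(b) = \int_{-\infty}^{\infty} 3 u e^{- \frac{u^{2}}{2}} \sin{\left(b u \right)} \, du.$$

Integrate $\int_{-\infty}^{\infty} u \sin(b u)\, e^{- \frac{u^{2}}{2}}\, du$ by parts with $w = \sin(b u)$ and $dv = u\, e^{- \frac{u^{2}}{2}}\, du$, giving $v = - e^{- \frac{u^{2}}{2}}$. The boundary term vanishes and
$$\int_{-\infty}^{\infty} u \sin(b u)\, e^{- \frac{u^{2}}{2}}\, du = b \int_{-\infty}^{\infty} \cos(b u)\, e^{- \frac{u^{2}}{2}}\, du,$$
so $I'(b) = - b\, I(b)$.

This is a separable first-order ODE; solving with the initial condition $I(0) = \int_{-\infty}^{\infty} - 3 e^{- \frac{u^{2}}{2}}\,du = - 3 \sqrt{2} \sqrt{\pi}$ gives
$$I(b) = - 3 \sqrt{2} \sqrt{\pi} e^{- \frac{b^{2}}{2}}.$$

Setting $b = 1$:
$$I = - \frac{3 \sqrt{2} \sqrt{\pi}}{e^{\frac{1}{2}}}.$$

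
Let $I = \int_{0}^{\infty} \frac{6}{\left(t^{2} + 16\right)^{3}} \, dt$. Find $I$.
$\frac{9 \pi}{8192}$

Begin with the known result
$$J(a) = \int_{0}^{\infty} \frac{6}{a^{2} + t^{2}} \, dt = \frac{3 \pi}{a}.$$

Differentiating under the integral sign with respect to $a$,
$$\frac{dJ}{da} = \int_{0}^{\infty} - \frac{12 a}{\left(a^{2} + t^{2}\right)^{2}} \, dt = - \frac{3 \pi}{a^{2}},$$
so $\int_{0}^{\infty} \frac{6}{\left(a^{2} + t^{2}\right)^{2}} \, dt = \frac{3 \pi}{2 a^{3}}$.

Repeating — each differentiation of $1/(t^2+a^2)^j$ produces $-2ja/(t^2+a^2)^{j+1}$ — and dividing through by $-2ja$ at each step yields, after $2$ differentiations in total,
$$\int_{0}^{\infty} \frac{6}{\left(a^{2} + t^{2}\right)^{3}} \, dt = \frac{9 \pi}{8 a^{5}}.$$

Setting $a = 4$:
$$I = \frac{9 \pi}{8192}.$$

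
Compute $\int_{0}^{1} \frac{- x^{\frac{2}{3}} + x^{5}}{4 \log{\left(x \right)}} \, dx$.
$- \frac{\log{\left(5 \right)}}{4} + \frac{\log{\left(3 \right)}}{4} + \frac{\log{\left(6 \right)}}{4}$

Introduce a parameter $a$ in the exponent: let $I(a) = \int_{0}^{1} \frac{x^{5} - x^{a}}{4 \log{\left(x \right)}} \, dx$.

Since $\dfrac{\partial}{\partial a}\,x^{a} = x^{a} \ln x$, the $\ln x$ in the denominator cancels and
$$\frac{dI}{da} = \int_{0}^{1} - \frac{1}{4} x^{a} \, dx = - \frac{1}{4} \left[\frac{x^{a+1}}{a+1}\right]_0^1 = - \frac{1}{4 a + 4}.$$

Integrating with respect to $a$ gives $I(a) = - \frac{\log{\left(a + 1 \right)}}{4} + \frac{\log{\left(6 \right)}}{4} + C$.

At $a = 5$ the integrand is identically $0$, so $I(5) = 0$. The closed form gives $0$, hence $C = 0$.

Setting $a = \frac{2}{3}$:
$$I = - \frac{\log{\left(5 \right)}}{4} + \frac{\log{\left(3 \right)}}{4} + \frac{\log{\left(6 \right)}}{4}.$$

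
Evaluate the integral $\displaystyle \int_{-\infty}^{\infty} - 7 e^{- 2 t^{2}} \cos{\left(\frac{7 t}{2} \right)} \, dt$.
$- \frac{7 \sqrt{2} \sqrt{\pi}}{2 e^{\frac{49}{32}}}$

Let $b$ denote the cosine frequency and define $I(b) = \int_{-\infty}^{\infty} - 7 e^{- 2 t^{2}} \cos{\left(b t \right)} \, dt$.

Differentiating under the integral sign,
$$I'(b) = \int_{-\infty}^{\infty} 7 t e^{- 2 t^{2}} \sin{\left(b t \right)} \, dt.$$

Integrate $\int_{-\infty}^{\infty} t \sin(b t)\, e^{- 2 t^{2}}\, dt$ by parts with $u = \sin(b t)$ and $dv = t\, e^{- 2 t^{2}}\, dt$, giving $v = - \frac{e^{- 2 t^{2}}}{4}$. The boundary term vanishes and
$$\int_{-\infty}^{\infty} t \sin(b t)\, e^{- 2 t^{2}}\, dt = \frac{b}{4} \int_{-\infty}^{\infty} \cos(b t)\, e^{- 2 t^{2}}\, dt,$$
so $I'(b) = - \frac{b}{4}\, I(b)$.

This is a separable first-order ODE; solving with the initial condition $I(0) = \int_{-\infty}^{\infty} - 7 e^{- 2 t^{2}}\,dt = - \frac{7 \sqrt{2} \sqrt{\pi}}{2}$ gives
$$I(b) = - \frac{7 \sqrt{2} \sqrt{\pi} e^{- \frac{b^{2}}{8}}}{2}.$$

Setting $b = \frac{7}{2}$:
$$I = - \frac{7 \sqrt{2} \sqrt{\pi}}{2 e^{\frac{49}{32}}}.$$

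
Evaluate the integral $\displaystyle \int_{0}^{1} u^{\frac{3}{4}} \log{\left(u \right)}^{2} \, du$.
$\frac{128}{343}$

Start from the elementary integral
$$J(a) = \int_{0}^{1} u^{a} \, du = \frac{1}{a + 1}.$$

Differentiating under the integral sign brings down a factor of $\ln u$:
$$\frac{dJ}{da} = \int_{0}^{1} u^{a} \log{\left(u \right)} \, du = - \frac{1}{\left(a + 1\right)^{2}}.$$

Repeating twice in total — each differentiation brings down another $\ln u$ — gives
$$\frac{d^{2}J}{da^{2}} = \int_{0}^{1} u^{a} \log{\left(u \right)}^{2} \, du = \frac{2}{\left(a + 1\right)^{3}},$$
and the integrand here is exactly the target integrand, so $I = \frac{2}{\left(a + 1\right)^{3}}$.

Setting $a = \frac{3}{4}$:
$$I = \frac{128}{343}.$$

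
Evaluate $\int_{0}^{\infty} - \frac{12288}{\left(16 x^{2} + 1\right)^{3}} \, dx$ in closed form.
$- 576 \pi$

Begin with the known result
$$J(a) = \int_{0}^{\infty} - \frac{3}{a^{2} + x^{2}} \, dx = - \frac{3 \pi}{2 a}.$$

Differentiating under the integral sign with respect to $a$,
$$\frac{dJ}{da} = \int_{0}^{\infty} \frac{6 a}{\left(a^{2} + x^{2}\right)^{2}} \, dx = \frac{3 \pi}{2 a^{2}},$$
so $\int_{0}^{\infty} - \frac{3}{\left(a^{2} + x^{2}\right)^{2}} \, dx = - \frac{3 \pi}{4 a^{3}}$.

Repeating — each differentiation of $1/(x^2+a^2)^j$ produces $-2ja/(x^2+a^2)^{j+1}$ — and dividing through by $-2ja$ at each step yields, after $2$ differentiations in total,
$$\int_{0}^{\infty} - \frac{3}{\left(a^{2} + x^{2}\right)^{3}} \, dx = - \frac{9 \pi}{16 a^{5}}.$$

Setting $a = \frac{1}{4}$:
$$I = - 576 \pi.$$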